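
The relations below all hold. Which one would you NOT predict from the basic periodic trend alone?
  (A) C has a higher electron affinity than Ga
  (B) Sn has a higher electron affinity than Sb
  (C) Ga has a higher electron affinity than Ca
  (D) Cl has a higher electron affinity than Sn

The general trend: electron affinity increases across a period and decreases down a group.
(A) C (period 2, group 14) vs Ga (period 4, group 13): the stated order agrees with the simple trend.
(B) Sn (period 5, group 14) vs Sb (period 5, group 15): the stated order contradicts the simple trend.
(C) Ga (period 4, group 13) vs Ca (period 4, group 2): the stated order agrees with the simple trend.
(D) Cl (period 3, group 17) vs Sn (period 5, group 14): the stated order agrees with the simple trend.
The exception is (B): adding an electron to Sb's half-filled 5p³ is unfavourable, so Sn has the more exothermic EA.

(B)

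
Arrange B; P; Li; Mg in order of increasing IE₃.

P < B < Mg < Li

After 2 electrons have been removed, what remains? B²⁺ still has 1 valence electron; P²⁺ still has 3 valence electrons; Li²⁺ is already 1 electron into the core; Mg²⁺ is the bare [Ne] core.
Breaking into a closed-shell core is much more expensive than removing a leftover valence electron — Mg and Li have the largest IE_3 here.
Valence configurations: B²⁺ [He]2s¹, P²⁺ [Ne]3s²3p¹.
The numbers (kJ/mol): B 3660, P 2914, Li 11815, Mg 7733.
Putting it together, IE_3: P < B < Mg < Li.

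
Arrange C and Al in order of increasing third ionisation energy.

Al, C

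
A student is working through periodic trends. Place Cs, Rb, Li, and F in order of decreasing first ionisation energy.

IE₁ increases left→right with effective nuclear charge and decreases top→bottom as the valence shell moves farther out.
These span different periods and groups, so the two trends combine.
Rb > Cs: they share group 1; the group trend gives Rb the larger value.
Li > Rb: Li sits above Rb in group 1, so the down-group effect alone puts Li higher.
F > Li: both are in period 2; the period trend gives F the larger value.
For reference (kJ/mol): Li 520, F 1681, Rb 403, Cs 376.
So from highest to lowest: F > Li > Rb > Cs.

F, Li, Rb, Cs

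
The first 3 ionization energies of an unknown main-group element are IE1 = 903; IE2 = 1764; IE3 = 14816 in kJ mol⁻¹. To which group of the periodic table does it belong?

Look for the largest jump between consecutive ionization energies: IE3/IE2 ≈ 8.4, far larger than any earlier ratio.
That jump marks the point where a core electron is being removed. So the atom has 2 valence electrons.
A main-group element with 2 valence electrons is in group 2.

Group 2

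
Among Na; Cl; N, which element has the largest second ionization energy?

IE_2 is the cost of taking one more electron from the +1 cation: Na⁺ is the bare [Ne] core; Cl⁺ still has 6 valence electrons; N⁺ still has 4 valence electrons.
Breaking into a closed-shell core is much more expensive than removing a leftover valence electron — Na has the largest IE_2 here.
Valence configurations: Cl⁺ [Ne]3s²3p⁴, N⁺ [He]2s²2p².
The numbers (kJ/mol): Na 4562, Cl 2298, N 2856.
Overall IE_2 order: Cl < N < Na.

Na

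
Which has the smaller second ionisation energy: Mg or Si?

Mg

Consider each +1 ion: Mg⁺ still has 1 valence electron; Si⁺ still has 3 valence electrons.
All are still removing valence electrons, so compare the +1 ions as you would atoms: IE_2 generally rises across a period (higher Z_eff) and falls down a group (larger shell), subject to the usual subshell exceptions.
Valence configurations: Mg⁺ [Ne]3s¹, Si⁺ [Ne]3s²3p¹.
The numbers (kJ/mol): Mg 1451, Si 1577.
Putting it together, IE_2: Mg < Si.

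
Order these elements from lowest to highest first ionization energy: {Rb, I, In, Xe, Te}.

Rb < In < Te < I < Xe

IE₁ increases left→right with effective nuclear charge and decreases top→bottom as the valence shell moves farther out.
All lie in period 5, so first ionization energy increases left to right.
So from lowest to highest: Rb < In < Te < I < Xe.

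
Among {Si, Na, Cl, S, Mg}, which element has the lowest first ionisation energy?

Removing the outermost electron gets harder across a period and easier down a group.
All lie in period 3, so first ionization energy increases left to right.
The lowest first ionisation energy among these belongs to Na.

Na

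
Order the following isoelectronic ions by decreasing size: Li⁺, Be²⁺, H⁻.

H⁻ > Li⁺ > Be²⁺

All of these have 2 electrons, so size is governed by nuclear charge alone: the more protons, the stronger the pull on the same electron cloud, and the smaller the ion.
Nuclear charges: Be²⁺ (Z=4), Li⁺ (Z=3), H⁻ (Z=1).
Largest to smallest: H⁻ > Li⁺ > Be²⁺.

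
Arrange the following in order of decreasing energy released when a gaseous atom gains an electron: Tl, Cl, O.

Electron affinity generally becomes more exothermic across a period toward the halogens and less exothermic down a group.
Neither a single period nor a single group — weigh both effects.
O > Tl: both effects reinforce here, so O is clearly the higher of the two.
Cl > O: period and group pull opposite ways; the across-period shift dominates (349 vs 141 kJ/mol).
Approximate values (kJ/mol): O 141, Cl 349, Tl 19.
So from highest to lowest: Cl > O > Tl.

Cl > O > Tl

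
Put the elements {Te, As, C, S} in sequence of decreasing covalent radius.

C is in period 2, group 14; S is in period 3, group 16; As is in period 4, group 15; Te is in period 5, group 16.
Moving right in a period, electrons are added to the same shell under a stronger nuclear pull, so atoms get smaller; moving down, a new shell is opened and atoms get larger.
Here both period and group differ, so the two effects have to be weighed against each other.
S > C: period and group pull opposite ways; the down-group shift dominates (103 vs 75 pm).
As > S: both effects reinforce here, so As is clearly the larger of the two.
Te > As: the two effects oppose for this pair; the down-group effect wins (136 vs 121 pm).
Approximate values (pm): C 75, S 103, As 121, Te 136.
So from largest to smallest: Te > As > S > C.

Te > As > S > C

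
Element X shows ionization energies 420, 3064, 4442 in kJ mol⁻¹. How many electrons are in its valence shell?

Look for the largest jump between consecutive ionization energies: IE2/IE1 ≈ 7.3, far larger than any earlier ratio.
That jump marks the point where a core electron is being removed. So the atom has 1 valence electron.

1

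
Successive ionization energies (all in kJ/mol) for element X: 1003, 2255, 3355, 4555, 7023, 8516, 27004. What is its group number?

Group 16

Look for the largest jump between consecutive ionization energies: IE7/IE6 ≈ 3.2, far larger than any earlier ratio.
That jump marks the point where a core electron is being removed. So the atom has 6 valence electrons.
A main-group element with 6 valence electrons is in group 16.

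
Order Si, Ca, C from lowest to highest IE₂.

Ca, Si, C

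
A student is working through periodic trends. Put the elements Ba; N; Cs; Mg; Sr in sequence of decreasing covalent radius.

N is in period 2, group 15; Mg is in period 3, group 2; Sr is in period 5, group 2; Cs is in period 6, group 1; Ba is in period 6, group 2.
Across a period the added protons contract the valence shell; down a group each new principal shell makes the atom larger.
These span different periods and groups, so the two trends combine.
Mg > N: relative to N, both the across-period and down-group shifts push Mg's atomic radius up.
Sr > Mg: they share group 2; the group trend gives Sr the larger value.
Ba > Sr: Ba sits below Sr in group 2, so the down-group effect alone puts Ba larger.
Cs > Ba: Cs lies to the left of Ba in period 6, so the across-period effect alone puts Cs larger.
Approximate values (pm): N 71, Mg 139, Sr 185, Cs 232, Ba 196.
So from largest to smallest: Cs > Ba > Sr > Mg > N.

Cs, Ba, Sr, Mg, N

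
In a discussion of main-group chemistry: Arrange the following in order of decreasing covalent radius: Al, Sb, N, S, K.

K > Sb > Al > S > N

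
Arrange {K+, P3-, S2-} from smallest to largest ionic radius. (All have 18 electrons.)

All of these have 18 electrons, so size is governed by nuclear charge alone: the more protons, the stronger the pull on the same electron cloud, and the smaller the ion.
Nuclear charges: K+ (Z=19), S2- (Z=16), P3- (Z=15).
Smallest to largest: K+ < S2- < P3-.

K+, S2-, P3-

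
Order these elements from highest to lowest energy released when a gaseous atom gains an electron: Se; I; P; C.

I > Se > C > P

C is in period 2, group 14; P is in period 3, group 15; Se is in period 4, group 16; I is in period 5, group 17.
EA tends to increase across a period and decrease down a group, though the pattern is less regular than for IE or radius.
A diagonal step moves right (one effect) and down (the opposite effect) at once.
C > P: period and group pull opposite ways; the down-group shift dominates (122 vs 72 kJ/mol).
Se > C: the two effects oppose for this pair; the across-period effect wins (195 vs 122 kJ/mol).
I > Se: the two effects oppose for this pair; the across-period effect wins (295 vs 195 kJ/mol).
For reference (kJ/mol): C 122, P 72, Se 195, I 295.
So from highest to lowest: I > Se > C > P.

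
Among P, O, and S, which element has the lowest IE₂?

After 1 electron has been removed, what remains? P⁺ still has 4 valence electrons; O⁺ still has 5 valence electrons; S⁺ still has 5 valence electrons.
All are still removing valence electrons, so compare the +1 ions as you would atoms: IE_2 generally rises across a period (higher Z_eff) and falls down a group (larger shell), subject to the usual subshell exceptions.
Valence configurations: P⁺ [Ne]3s²3p², O⁺ [He]2s²2p³, S⁺ [Ne]3s²3p³.
Approximate IE_2 values (kJ/mol): P 1907, O 3388, S 2252.
Hence IE_2: P < S < O.

P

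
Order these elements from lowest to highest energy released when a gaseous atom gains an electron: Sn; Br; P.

P < Sn < Br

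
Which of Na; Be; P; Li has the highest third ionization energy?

Consider each +2 ion: Na²⁺ is already 1 electron into the core; Be²⁺ is the bare [He] core; P²⁺ still has 3 valence electrons; Li²⁺ is already 1 electron into the core.
Breaking into a closed-shell core is much more expensive than removing a leftover valence electron — Na, Li and Be have the largest IE_3 here.
Tabulated IE_3 (kJ/mol): Na 6910, Be 14849, P 2914, Li 11815.
So the third ionization energies run P < Na < Li < Be.

Be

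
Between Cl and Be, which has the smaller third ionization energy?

Cl

Consider each +2 ion: Cl²⁺ still has 5 valence electrons; Be²⁺ is the bare [He] core.
Core electrons are held far more tightly than valence electrons, so Be tops the IE_3 order.
The numbers (kJ/mol): Cl 3822, Be 14849.
So the third ionization energies run Cl < Be.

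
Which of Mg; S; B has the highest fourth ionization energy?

The fourth ionization energy removes an electron from the +3 ion. For each element: Mg³⁺ is already 1 electron into the core; S³⁺ still has 3 valence electrons; B³⁺ is the bare [He] core.
Core electrons are held far more tightly than valence electrons, so Mg and B top the IE_4 order.
Tabulated IE_4 (kJ/mol): Mg 10543, S 4556, B 25026.
So the fourth ionization energies run S < Mg < B.

B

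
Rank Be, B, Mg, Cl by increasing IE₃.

B < Cl < Mg < Be

IE_3 is the cost of taking one more electron from the +2 cation: Be²⁺ is the bare [He] core; B²⁺ still has 1 valence electron; Mg²⁺ is the bare [Ne] core; Cl²⁺ still has 5 valence electrons.
Core electrons are held far more tightly than valence electrons, so Mg and Be top the IE_3 order.
Valence configurations: B²⁺ [He]2s¹, Cl²⁺ [Ne]3s²3p³.
Tabulated IE_3 (kJ/mol): Be 14849, B 3660, Mg 7733, Cl 3822.
Putting it together, IE_3: B < Cl < Mg < Be.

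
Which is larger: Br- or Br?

Br-

Forming Br- adds 1 electron to Br. More electron–electron repulsion in the same shell, with unchanged nuclear charge, lets the cloud expand.
An anion is larger than its parent atom: Br- > Br.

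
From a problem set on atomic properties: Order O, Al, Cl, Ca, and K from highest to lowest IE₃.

O > Ca > K > Cl > Al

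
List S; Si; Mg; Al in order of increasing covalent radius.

S < Si < Al < Mg

Mg is in period 3, group 2; Al is in period 3, group 13; Si is in period 3, group 14; S is in period 3, group 16.
Moving right in a period, electrons are added to the same shell under a stronger nuclear pull, so atoms get smaller; moving down, a new shell is opened and atoms get larger.
All lie in period 3, so atomic radius increases right to left.
So from smallest to largest: S < Si < Al < Mg.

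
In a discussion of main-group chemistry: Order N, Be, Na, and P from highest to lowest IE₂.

Na > N > P > Be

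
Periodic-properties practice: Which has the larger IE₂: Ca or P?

P

Consider each +1 ion: Ca⁺ still has 1 valence electron; P⁺ still has 4 valence electrons.
All are still removing valence electrons, so compare the +1 ions as you would atoms: IE_2 generally rises across a period (higher Z_eff) and falls down a group (larger shell), subject to the usual subshell exceptions.
Valence configurations: Ca⁺ [Ar]4s¹, P⁺ [Ne]3s²3p².
Tabulated IE_2 (kJ/mol): Ca 1145, P 1907.
So the second ionization energies run Ca < P.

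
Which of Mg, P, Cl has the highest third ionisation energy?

After 2 electrons have been removed, what remains? Mg²⁺ is the bare [Ne] core; P²⁺ still has 3 valence electrons; Cl²⁺ still has 5 valence electrons.
Pulling an electron out of a noble-gas core costs far more than removing a remaining valence electron, so Mg sits at the high end of IE_3.
Valence configurations: P²⁺ [Ne]3s²3p¹, Cl²⁺ [Ne]3s²3p³.
Approximate IE_3 values (kJ/mol): Mg 7733, P 2914, Cl 3822.
Overall IE_3 order: P < Cl < Mg.

Mg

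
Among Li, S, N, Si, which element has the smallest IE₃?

Si

Consider each +2 ion: Li²⁺ is already 1 electron into the core; S²⁺ still has 4 valence electrons; N²⁺ still has 3 valence electrons; Si²⁺ still has 2 valence electrons.
Pulling an electron out of a noble-gas core costs far more than removing a remaining valence electron, so Li sits at the high end of IE_3.
Valence configurations: S²⁺ [Ne]3s²3p², N²⁺ [He]2s²2p¹, Si²⁺ [Ne]3s².
Tabulated IE_3 (kJ/mol): Li 11815, S 3357, N 4578, Si 3232.
So the third ionization energies run Si < S < N < Li.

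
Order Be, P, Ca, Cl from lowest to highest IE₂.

Consider each +1 ion: Be⁺ still has 1 valence electron; P⁺ still has 4 valence electrons; Ca⁺ still has 1 valence electron; Cl⁺ still has 6 valence electrons.
All are still removing valence electrons, so compare the +1 ions as you would atoms: IE_2 generally rises across a period (higher Z_eff) and falls down a group (larger shell), subject to the usual subshell exceptions.
Valence configurations: Be⁺ [He]2s¹, P⁺ [Ne]3s²3p², Ca⁺ [Ar]4s¹, Cl⁺ [Ne]3s²3p⁴.
Tabulated IE_2 (kJ/mol): Be 1757, P 1907, Ca 1145, Cl 2298.
Putting it together, IE_2: Ca < Be < P < Cl.

Ca, Be, P, Cl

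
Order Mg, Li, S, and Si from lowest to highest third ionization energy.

Si < S < Mg < Li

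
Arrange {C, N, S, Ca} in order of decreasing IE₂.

IE_2 is the cost of taking one more electron from the +1 cation: C⁺ still has 3 valence electrons; N⁺ still has 4 valence electrons; S⁺ still has 5 valence electrons; Ca⁺ still has 1 valence electron.
All are still removing valence electrons, so compare the +1 ions as you would atoms: IE_2 generally rises across a period (higher Z_eff) and falls down a group (larger shell), subject to the usual subshell exceptions.
Valence configurations: C⁺ [He]2s²2p¹, N⁺ [He]2s²2p², S⁺ [Ne]3s²3p³, Ca⁺ [Ar]4s¹.
Approximate IE_2 values (kJ/mol): C 2353, N 2856, S 2252, Ca 1145.
Hence IE_2: Ca < S < C < N.

N > C > S > Ca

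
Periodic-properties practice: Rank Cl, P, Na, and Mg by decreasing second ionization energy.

After 1 electron has been removed, what remains? Cl⁺ still has 6 valence electrons; P⁺ still has 4 valence electrons; Na⁺ is the bare [Ne] core; Mg⁺ still has 1 valence electron.
Pulling an electron out of a noble-gas core costs far more than removing a remaining valence electron, so Na sits at the high end of IE_2.
Valence configurations: Cl⁺ [Ne]3s²3p⁴, P⁺ [Ne]3s²3p², Mg⁺ [Ne]3s¹.
The numbers (kJ/mol): Cl 2298, P 1907, Na 4562, Mg 1451.
Overall IE_2 order: Mg < P < Cl < Na.

Na > Cl > P > Mg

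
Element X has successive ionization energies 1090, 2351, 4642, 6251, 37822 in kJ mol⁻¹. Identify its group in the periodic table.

Group 14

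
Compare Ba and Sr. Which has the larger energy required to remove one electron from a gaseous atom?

First ionization energy rises across a period (greater Z_eff holds electrons more tightly) and falls down a group (valence electrons are farther from the nucleus).
All are in group 2, so first ionization energy increases up the group.
So Sr has the larger energy required to remove one electron from a gaseous atom (Sr > Ba).

Sr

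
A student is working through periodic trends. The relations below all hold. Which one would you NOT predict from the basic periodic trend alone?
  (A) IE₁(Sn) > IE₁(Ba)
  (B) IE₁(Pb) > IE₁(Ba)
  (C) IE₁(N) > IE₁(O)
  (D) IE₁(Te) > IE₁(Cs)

The general trend: IE₁ increases across a period and decreases down a group.
(A) Sn (period 5, group 14) vs Ba (period 6, group 2): the stated order agrees with the simple trend.
(B) Pb (period 6, group 14) vs Ba (period 6, group 2): the stated order agrees with the simple trend.
(C) N (period 2, group 15) vs O (period 2, group 16): the stated order contradicts the simple trend.
(D) Te (period 5, group 16) vs Cs (period 6, group 1): the stated order agrees with the simple trend.
The exception is (C): pairing an electron in O's 2p⁴ costs repulsion energy, so O ionizes more easily than half-filled N (2p³).

(C)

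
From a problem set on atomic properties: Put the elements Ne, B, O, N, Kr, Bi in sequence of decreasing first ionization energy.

Ne, N, Kr, O, B, Bi

B is in period 2, group 13; N is in period 2, group 15; O is in period 2, group 16; Ne is in period 2, group 18; Kr is in period 4, group 18; Bi is in period 6, group 15.
First ionization energy rises across a period (greater Z_eff holds electrons more tightly) and falls down a group (valence electrons are farther from the nucleus).
These span different periods and groups, so the two trends combine.
B > Bi: period and group pull opposite ways; the down-group shift dominates (801 vs 703 kJ/mol).
O > B: both are in period 2; the period trend gives O the larger value.
Kr > O: period and group pull opposite ways; the across-period shift dominates (1351 vs 1314 kJ/mol).
N > Kr: period and group pull opposite ways; the down-group shift dominates (1402 vs 1351 kJ/mol).
Ne > N: both are in period 2; the period trend gives Ne the larger value.
Note the exception: N has a higher first ionization energy than O, contrary to the simple trend — pairing an electron in O's 2p⁴ costs repulsion energy, so O ionizes more easily than half-filled N (2p³).
For reference (kJ/mol): B 801, N 1402, O 1314, Ne 2081, Kr 1351, Bi 703.
So from highest to lowest: Ne > N > Kr > O > B > Bi.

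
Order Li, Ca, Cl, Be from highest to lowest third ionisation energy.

The third ionization energy removes an electron from the +2 ion. For each element: Li²⁺ is already 1 electron into the core; Ca²⁺ is the bare [Ar] core; Cl²⁺ still has 5 valence electrons; Be²⁺ is the bare [He] core.
Core electrons are held far more tightly than valence electrons, so Ca, Li and Be top the IE_3 order.
Tabulated IE_3 (kJ/mol): Li 11815, Ca 4912, Cl 3822, Be 14849.
Overall IE_3 order: Cl < Ca < Li < Be.

Be, Li, Ca, Cl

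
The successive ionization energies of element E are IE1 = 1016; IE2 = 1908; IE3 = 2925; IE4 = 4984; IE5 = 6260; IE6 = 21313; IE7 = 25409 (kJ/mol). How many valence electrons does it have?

Look for the largest jump between consecutive ionization energies: IE6/IE5 ≈ 3.4, far larger than any earlier ratio.
That jump marks the point where a core electron is being removed. So the atom has 5 valence electrons.

5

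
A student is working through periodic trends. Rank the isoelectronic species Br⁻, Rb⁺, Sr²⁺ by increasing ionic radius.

All of these have 36 electrons, so size is governed by nuclear charge alone: the more protons, the stronger the pull on the same electron cloud, and the smaller the ion.
Nuclear charges: Sr²⁺ (Z=38), Rb⁺ (Z=37), Br⁻ (Z=35).
Smallest to largest: Sr²⁺ < Rb⁺ < Br⁻.

Sr²⁺ < Rb⁺ < Br⁻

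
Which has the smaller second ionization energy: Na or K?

Consider each +1 ion: Na⁺ is the bare [Ne] core; K⁺ is the bare [Ar] core.
All of these are removing an electron from a noble-gas core or deeper; the smaller core (lower principal quantum number) is held far more tightly, and within a period the higher nuclear charge binds the same core more tightly.
Approximate IE_2 values (kJ/mol): Na 4562, K 3052.
Putting it together, IE_2: K < Na.

K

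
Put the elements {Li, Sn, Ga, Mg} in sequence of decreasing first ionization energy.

Mg, Sn, Ga, Li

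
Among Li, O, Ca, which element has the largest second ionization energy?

Li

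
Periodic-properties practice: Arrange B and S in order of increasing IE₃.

The third ionization energy removes an electron from the +2 ion. For each element: B²⁺ still has 1 valence electron; S²⁺ still has 4 valence electrons.
All are still removing valence electrons, so compare the +2 ions as you would atoms: IE_3 generally rises across a period (higher Z_eff) and falls down a group (larger shell), subject to the usual subshell exceptions.
Valence configurations: B²⁺ [He]2s¹, S²⁺ [Ne]3s²3p².
Approximate IE_3 values (kJ/mol): B 3660, S 3357.
Overall IE_3 order: S < B.

S, B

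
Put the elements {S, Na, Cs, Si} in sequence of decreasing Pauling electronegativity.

S > Si > Na > Cs

Na is in period 3, group 1; Si is in period 3, group 14; S is in period 3, group 16; Cs is in period 6, group 1.
Electronegativity increases across a period and decreases down a group, tracking effective nuclear charge and atomic size.
Neither a single period nor a single group — weigh both effects.
Na > Cs: they share group 1; the group trend gives Na the larger value.
Si > Na: Si lies to the right of Na in period 3, so the across-period effect alone puts Si higher.
S > Si: S lies to the right of Si in period 3, so the across-period effect alone puts S higher.
Tabulated electronegativity (Pauling): Na 0.93, Si 1.90, S 2.58, Cs 0.79.
So from highest to lowest: S > Si > Na > Cs.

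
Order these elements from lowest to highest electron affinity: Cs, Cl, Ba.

Ba < Cs < Cl

Atoms with high Z_eff and room in the valence shell (especially the halogens) have the most exothermic electron affinities.
Here both period and group differ, so the two effects have to be weighed against each other.
Cs > Ba: this pair runs against the simple trend — see the exception note.
Cl > Cs: both effects reinforce here, so Cl is clearly the higher of the two.
Note the exception: Cs has a higher electron affinity than Ba, contrary to the simple trend — adding an electron to Ba (ns²) has to open a new, higher-energy np subshell, which is unfavourable.
Approximate values (kJ/mol): Cl 349, Cs 46, Ba 14.
So from lowest to highest: Ba < Cs < Cl.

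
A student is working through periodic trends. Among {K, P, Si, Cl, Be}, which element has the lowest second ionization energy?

Si

After 1 electron has been removed, what remains? K⁺ is the bare [Ar] core; P⁺ still has 4 valence electrons; Si⁺ still has 3 valence electrons; Cl⁺ still has 6 valence electrons; Be⁺ still has 1 valence electron.
Pulling an electron out of a noble-gas core costs far more than removing a remaining valence electron, so K sits at the high end of IE_2.
Valence configurations: P⁺ [Ne]3s²3p², Si⁺ [Ne]3s²3p¹, Cl⁺ [Ne]3s²3p⁴, Be⁺ [He]2s¹.
Tabulated IE_2 (kJ/mol): K 3052, P 1907, Si 1577, Cl 2298, Be 1757.
Hence IE_2: Si < Be < P < Cl < K.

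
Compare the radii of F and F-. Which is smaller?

F

Forming F- adds 1 electron to F. More electron–electron repulsion in the same shell, with unchanged nuclear charge, lets the cloud expand.
An anion is larger than its parent atom: F- > F.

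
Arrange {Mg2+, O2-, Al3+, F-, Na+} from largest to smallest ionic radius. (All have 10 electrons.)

All of these have 10 electrons, so size is governed by nuclear charge alone: the more protons, the stronger the pull on the same electron cloud, and the smaller the ion.
Nuclear charges: Al3+ (Z=13), Mg2+ (Z=12), Na+ (Z=11), F- (Z=9), O2- (Z=8).
Largest to smallest: O2- > F- > Na+ > Mg2+ > Al3+.

O2-, F-, Na+, Mg2+, Al3+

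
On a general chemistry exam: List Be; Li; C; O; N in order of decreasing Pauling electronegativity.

Li is in period 2, group 1; Be is in period 2, group 2; C is in period 2, group 14; N is in period 2, group 15; O is in period 2, group 16.
Atoms toward the upper right of the periodic table pull bonding electrons most strongly.
All lie in period 2, so electronegativity increases left to right.
So from highest to lowest: O > N > C > Be > Li.

O, N, C, Be, Li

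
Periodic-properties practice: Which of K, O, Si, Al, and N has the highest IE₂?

O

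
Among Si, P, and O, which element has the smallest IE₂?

Si

After 1 electron has been removed, what remains? Si⁺ still has 3 valence electrons; P⁺ still has 4 valence electrons; O⁺ still has 5 valence electrons.
All are still removing valence electrons, so compare the +1 ions as you would atoms: IE_2 generally rises across a period (higher Z_eff) and falls down a group (larger shell), subject to the usual subshell exceptions.
Valence configurations: Si⁺ [Ne]3s²3p¹, P⁺ [Ne]3s²3p², O⁺ [He]2s²2p³.
Approximate IE_2 values (kJ/mol): Si 1577, P 1907, O 3388.
Hence IE_2: Si < P < O.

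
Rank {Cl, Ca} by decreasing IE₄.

The fourth ionization energy removes an electron from the +3 ion. For each element: Cl³⁺ still has 4 valence electrons; Ca³⁺ is already 1 electron into the core.
Breaking into a closed-shell core is much more expensive than removing a leftover valence electron — Ca has the largest IE_4 here.
Tabulated IE_4 (kJ/mol): Cl 5159, Ca 6491.
Overall IE_4 order: Cl < Ca.

Ca > Cl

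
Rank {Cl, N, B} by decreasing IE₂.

After 1 electron has been removed, what remains? Cl⁺ still has 6 valence electrons; N⁺ still has 4 valence electrons; B⁺ still has 2 valence electrons.
All are still removing valence electrons, so compare the +1 ions as you would atoms: IE_2 generally rises across a period (higher Z_eff) and falls down a group (larger shell), subject to the usual subshell exceptions.
Valence configurations: Cl⁺ [Ne]3s²3p⁴, N⁺ [He]2s²2p², B⁺ [He]2s².
The numbers (kJ/mol): Cl 2298, N 2856, B 2427.
So the second ionization energies run Cl < B < N.

N, B, Cl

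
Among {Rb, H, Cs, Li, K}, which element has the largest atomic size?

H is in period 1, group 1; Li is in period 2, group 1; K is in period 4, group 1; Rb is in period 5, group 1; Cs is in period 6, group 1.
Moving right in a period, electrons are added to the same shell under a stronger nuclear pull, so atoms get smaller; moving down, a new shell is opened and atoms get larger.
All are in group 1, so atomic radius increases down the group.
The largest atomic size among these belongs to Cs.

Cs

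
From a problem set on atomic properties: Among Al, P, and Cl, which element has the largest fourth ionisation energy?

Al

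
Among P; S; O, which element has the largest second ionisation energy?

After 1 electron has been removed, what remains? P⁺ still has 4 valence electrons; S⁺ still has 5 valence electrons; O⁺ still has 5 valence electrons.
All are still removing valence electrons, so compare the +1 ions as you would atoms: IE_2 generally rises across a period (higher Z_eff) and falls down a group (larger shell), subject to the usual subshell exceptions.
Valence configurations: P⁺ [Ne]3s²3p², S⁺ [Ne]3s²3p³, O⁺ [He]2s²2p³.
Approximate IE_2 values (kJ/mol): P 1907, S 2252, O 3388.
Overall IE_2 order: P < S < O.

O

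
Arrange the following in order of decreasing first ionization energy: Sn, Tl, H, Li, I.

H > I > Sn > Tl > Li

Across a period the outer electron is held more tightly (higher IE₁); down a group it sits in a higher shell, more shielded, and comes off more easily.
Neither a single period nor a single group — weigh both effects.
Tl > Li: period and group pull opposite ways; the across-period shift dominates (589 vs 520 kJ/mol).
Sn > Tl: both effects reinforce here, so Sn is clearly the higher of the two.
I > Sn: both are in period 5; the period trend gives I the larger value.
H > I: period and group pull opposite ways; the down-group shift dominates (1312 vs 1008 kJ/mol).
Approximate values (kJ/mol): H 1312, Li 520, Sn 709, I 1008, Tl 589.
So from highest to lowest: H > I > Sn > Tl > Li.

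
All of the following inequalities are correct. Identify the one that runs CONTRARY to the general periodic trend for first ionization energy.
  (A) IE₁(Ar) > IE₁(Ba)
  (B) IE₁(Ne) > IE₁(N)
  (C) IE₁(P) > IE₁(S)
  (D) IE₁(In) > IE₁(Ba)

(C)

The general trend: first ionization energy increases across a period and decreases down a group.
(A) Ar (period 3, group 18) vs Ba (period 6, group 2): the stated order agrees with the simple trend.
(B) Ne (period 2, group 18) vs N (period 2, group 15): the stated order agrees with the simple trend.
(C) P (period 3, group 15) vs S (period 3, group 16): the stated order contradicts the simple trend.
(D) In (period 5, group 13) vs Ba (period 6, group 2): the stated order agrees with the simple trend.
The exception is (C): S (3p⁴) ionizes more easily than half-filled P (3p³) because the paired 3p electron in S is pushed out by e⁻–e⁻ repulsion.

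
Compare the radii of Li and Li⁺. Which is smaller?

Li⁺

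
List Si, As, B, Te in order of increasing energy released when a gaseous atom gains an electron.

B, As, Si, Te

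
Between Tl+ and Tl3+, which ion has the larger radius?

Tl+

Both ions have Z = 81 protons, but Tl3+ has lost more electrons, so its remaining electrons feel a larger effective nuclear charge per electron and are pulled in more tightly.
Higher positive charge → smaller ion, so Tl+ > Tl3+.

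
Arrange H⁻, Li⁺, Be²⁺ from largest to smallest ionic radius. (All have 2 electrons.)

All of these have 2 electrons, so size is governed by nuclear charge alone: the more protons, the stronger the pull on the same electron cloud, and the smaller the ion.
Nuclear charges: Be²⁺ (Z=4), Li⁺ (Z=3), H⁻ (Z=1).
Largest to smallest: H⁻ > Li⁺ > Be²⁺.

H⁻ > Li⁺ > Be²⁺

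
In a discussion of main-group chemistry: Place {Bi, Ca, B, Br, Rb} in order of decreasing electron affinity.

Br, Bi, Rb, B, Ca

B is in period 2, group 13; Ca is in period 4, group 2; Br is in period 4, group 17; Rb is in period 5, group 1; Bi is in period 6, group 15.
Atoms with high Z_eff and room in the valence shell (especially the halogens) have the most exothermic electron affinities.
Neither a single period nor a single group — weigh both effects.
B > Ca: relative to Ca, both the across-period and down-group shifts push B's electron affinity up.
Rb > B: this pair runs against the simple trend — see the exception note.
Bi > Rb: the two effects oppose for this pair; the across-period effect wins (91 vs 47 kJ/mol).
Br > Bi: relative to Bi, both the across-period and down-group shifts push Br's electron affinity up.
Note the exception: Rb has a higher electron affinity than B, contrary to the simple trend — B's ns²np¹ configuration gives only a small electron affinity — the sparsely filled np subshell binds an added electron weakly.
Note the exception: Rb has a higher electron affinity than Ca, contrary to the simple trend — adding an electron to Ca (ns²) has to open a new, higher-energy np subshell, which is unfavourable.
For reference (kJ/mol): B 27, Ca 2, Br 325, Rb 47, Bi 91.
So from highest to lowest: Br > Bi > Rb > B > Ca.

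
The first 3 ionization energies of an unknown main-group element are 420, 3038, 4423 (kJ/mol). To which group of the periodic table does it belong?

Look for the largest jump between consecutive ionization energies: IE2/IE1 ≈ 7.2, far larger than any earlier ratio.
That jump marks the point where a core electron is being removed. So the atom has 1 valence electron.
A main-group element with 1 valence electron is in group 1.

Group 1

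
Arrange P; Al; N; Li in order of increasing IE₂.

Al, P, N, Li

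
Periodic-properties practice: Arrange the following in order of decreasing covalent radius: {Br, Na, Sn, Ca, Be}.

Be is in period 2, group 2; Na is in period 3, group 1; Ca is in period 4, group 2; Br is in period 4, group 17; Sn is in period 5, group 14.
Atomic radius shrinks across a period as nuclear charge pulls the same shell inward, and grows down a group as new shells are added.
These span different periods and groups, so the two trends combine.
Br > Be: period and group pull opposite ways; the down-group shift dominates (114 vs 102 pm).
Sn > Br: both effects reinforce here, so Sn is clearly the larger of the two.
Na > Sn: period and group pull opposite ways; the across-period shift dominates (155 vs 140 pm).
Ca > Na: the two effects oppose for this pair; the down-group effect wins (171 vs 155 pm).
Approximate values (pm): Be 102, Na 155, Ca 171, Br 114, Sn 140.
So from largest to smallest: Ca > Na > Sn > Br > Be.

Ca > Na > Sn > Br > Be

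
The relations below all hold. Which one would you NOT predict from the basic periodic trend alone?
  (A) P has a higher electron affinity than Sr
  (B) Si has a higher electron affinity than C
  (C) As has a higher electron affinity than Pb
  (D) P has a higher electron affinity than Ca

(B)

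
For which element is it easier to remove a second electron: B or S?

Consider each +1 ion: B⁺ still has 2 valence electrons; S⁺ still has 5 valence electrons.
All are still removing valence electrons, so compare the +1 ions as you would atoms: IE_2 generally rises across a period (higher Z_eff) and falls down a group (larger shell), subject to the usual subshell exceptions.
Valence configurations: B⁺ [He]2s², S⁺ [Ne]3s²3p³.
Approximate IE_2 values (kJ/mol): B 2427, S 2252.
Putting it together, IE_2: S < B.

S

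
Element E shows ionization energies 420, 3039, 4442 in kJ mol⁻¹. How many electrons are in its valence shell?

Look for the largest jump between consecutive ionization energies: IE2/IE1 ≈ 7.2, far larger than any earlier ratio.
That jump marks the point where a core electron is being removed. So the atom has 1 valence electron.

1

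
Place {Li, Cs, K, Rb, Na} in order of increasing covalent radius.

Li is in period 2, group 1; Na is in period 3, group 1; K is in period 4, group 1; Rb is in period 5, group 1; Cs is in period 6, group 1.
Radius decreases left→right (rising Z_eff, same n) and increases top→bottom (higher n).
All are in group 1, so atomic radius increases down the group.
So from smallest to largest: Li < Na < K < Rb < Cs.

Li < Na < K < Rb < Cs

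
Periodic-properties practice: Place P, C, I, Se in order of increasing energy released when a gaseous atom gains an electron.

C is in period 2, group 14; P is in period 3, group 15; Se is in period 4, group 16; I is in period 5, group 17.
Electron affinity generally becomes more exothermic across a period toward the halogens and less exothermic down a group.
A diagonal step moves right (one effect) and down (the opposite effect) at once.
C > P: the two effects oppose for this pair; the down-group effect wins (122 vs 72 kJ/mol).
Se > C: period and group pull opposite ways; the across-period shift dominates (195 vs 122 kJ/mol).
I > Se: the two effects oppose for this pair; the across-period effect wins (295 vs 195 kJ/mol).
For reference (kJ/mol): C 122, P 72, Se 195, I 295.
So from lowest to highest: P < C < Se < I.

P < C < Se < I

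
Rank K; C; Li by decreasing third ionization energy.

Li > C > K

IE_3 is the cost of taking one more electron from the +2 cation: K²⁺ is already 1 electron into the core; C²⁺ still has 2 valence electrons; Li²⁺ is already 1 electron into the core.
Usually core removal costs more than valence removal, but here the competition is close: a tightly held n=2 valence electron can cost more to remove than an n=3 core electron, so the actual values have to decide it.
Tabulated IE_3 (kJ/mol): K 4420, C 4620, Li 11815.
Overall IE_3 order: K < C < Li.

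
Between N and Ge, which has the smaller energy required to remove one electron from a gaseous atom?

Ge

N is in period 2, group 15; Ge is in period 4, group 14.
IE₁ increases left→right with effective nuclear charge and decreases top→bottom as the valence shell moves farther out.
Neither a single period nor a single group — weigh both effects.
N > Ge: both effects reinforce here, so N is clearly the higher of the two.
Approximate values (kJ/mol): N 1402, Ge 762.
So Ge has the smaller energy required to remove one electron from a gaseous atom (Ge < N).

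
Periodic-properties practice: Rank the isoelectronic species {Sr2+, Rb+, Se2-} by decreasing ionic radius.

Se2- > Rb+ > Sr2+

All of these have 36 electrons, so size is governed by nuclear charge alone: the more protons, the stronger the pull on the same electron cloud, and the smaller the ion.
Nuclear charges: Sr2+ (Z=38), Rb+ (Z=37), Se2- (Z=34).
Largest to smallest: Se2- > Rb+ > Sr2+.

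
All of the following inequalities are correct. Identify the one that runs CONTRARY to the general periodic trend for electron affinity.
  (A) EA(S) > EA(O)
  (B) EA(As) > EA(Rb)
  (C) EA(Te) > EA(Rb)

(A)

The general trend: electron affinity increases across a period and decreases down a group.
(A) S (period 3, group 16) vs O (period 2, group 16): the stated order contradicts the simple trend.
(B) As (period 4, group 15) vs Rb (period 5, group 1): the stated order agrees with the simple trend.
(C) Te (period 5, group 16) vs Rb (period 5, group 1): the stated order agrees with the simple trend.
The exception is (A): the compact 2p subshell of O repels the added electron more than S's larger 3p does.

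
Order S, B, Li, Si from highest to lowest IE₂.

Li > B > S > Si

Consider each +1 ion: S⁺ still has 5 valence electrons; B⁺ still has 2 valence electrons; Li⁺ is the bare [He] core; Si⁺ still has 3 valence electrons.
Pulling an electron out of a noble-gas core costs far more than removing a remaining valence electron, so Li sits at the high end of IE_2.
Valence configurations: S⁺ [Ne]3s²3p³, B⁺ [He]2s², Si⁺ [Ne]3s²3p¹.
Tabulated IE_2 (kJ/mol): S 2252, B 2427, Li 7298, Si 1577.
Hence IE_2: Si < S < B < Li.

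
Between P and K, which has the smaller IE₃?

P

After 2 electrons have been removed, what remains? P²⁺ still has 3 valence electrons; K²⁺ is already 1 electron into the core.
Core electrons are held far more tightly than valence electrons, so K tops the IE_3 order.
Approximate IE_3 values (kJ/mol): P 2914, K 4420.
So the third ionization energies run P < K.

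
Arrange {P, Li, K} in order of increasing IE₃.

P, K, Li

Consider each +2 ion: P²⁺ still has 3 valence electrons; Li²⁺ is already 1 electron into the core; K²⁺ is already 1 electron into the core.
Breaking into a closed-shell core is much more expensive than removing a leftover valence electron — K and Li have the largest IE_3 here.
Approximate IE_3 values (kJ/mol): P 2914, Li 11815, K 4420.
Putting it together, IE_3: P < K < Li.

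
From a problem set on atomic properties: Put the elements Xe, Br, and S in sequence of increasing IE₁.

S < Br < Xe

IE₁ increases left→right with effective nuclear charge and decreases top→bottom as the valence shell moves farther out.
These sit on a diagonal, where the across-period and down-group effects partly cancel.
Br > S: period and group pull opposite ways; the across-period shift dominates (1140 vs 1000 kJ/mol).
Xe > Br: period and group pull opposite ways; the across-period shift dominates (1170 vs 1140 kJ/mol).
For reference (kJ/mol): S 1000, Br 1140, Xe 1170.
So from lowest to highest: S < Br < Xe.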